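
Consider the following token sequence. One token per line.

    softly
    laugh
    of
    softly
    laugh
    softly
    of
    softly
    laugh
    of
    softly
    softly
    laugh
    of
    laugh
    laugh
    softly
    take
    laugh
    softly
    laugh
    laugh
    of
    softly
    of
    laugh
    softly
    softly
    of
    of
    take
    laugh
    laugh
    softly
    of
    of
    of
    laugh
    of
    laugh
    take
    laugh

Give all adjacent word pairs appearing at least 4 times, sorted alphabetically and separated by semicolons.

Bigram counts meeting the condition (at least 4 times):
  laugh of: 5
  laugh softly: 5
  of laugh: 4
  of softly: 4
  softly laugh: 5
  softly of: 4

laugh of; laugh softly; of laugh; of softly; softly laugh; softly of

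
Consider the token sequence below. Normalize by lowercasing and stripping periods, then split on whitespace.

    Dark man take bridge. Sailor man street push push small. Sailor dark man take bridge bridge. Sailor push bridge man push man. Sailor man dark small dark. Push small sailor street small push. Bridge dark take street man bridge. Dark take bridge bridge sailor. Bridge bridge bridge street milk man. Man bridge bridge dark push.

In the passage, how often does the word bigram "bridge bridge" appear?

Scanning the 54 overlapping bigram windows for "bridge bridge":
  position 15–16: bridge bridge
  position 42–43: bridge bridge
  position 45–46: bridge bridge
  position 46–47: bridge bridge
  position 52–53: bridge bridge

5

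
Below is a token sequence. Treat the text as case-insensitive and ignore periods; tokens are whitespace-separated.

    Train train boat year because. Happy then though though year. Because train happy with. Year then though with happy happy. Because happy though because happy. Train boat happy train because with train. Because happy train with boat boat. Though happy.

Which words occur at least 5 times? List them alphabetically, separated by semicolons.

Unigram counts meeting the condition (at least 5 times):
  because: 6
  happy: 9
  though: 5
  train: 7

because; happy; though; train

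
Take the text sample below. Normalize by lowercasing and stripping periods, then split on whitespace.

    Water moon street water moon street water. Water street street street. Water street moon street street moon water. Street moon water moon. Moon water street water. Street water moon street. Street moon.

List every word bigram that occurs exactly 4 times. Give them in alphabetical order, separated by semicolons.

Bigram counts meeting the condition (exactly 4 times):
  moon street: 4
  street moon: 4
  street street: 4
  water moon: 4

moon street; street moon; street street; water moon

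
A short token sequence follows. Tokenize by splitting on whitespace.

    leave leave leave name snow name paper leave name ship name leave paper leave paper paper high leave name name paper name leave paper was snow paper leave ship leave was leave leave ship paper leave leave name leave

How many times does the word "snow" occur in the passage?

Scanning the 39 tokens for "snow":
  position 5: snow
  position 26: snow

2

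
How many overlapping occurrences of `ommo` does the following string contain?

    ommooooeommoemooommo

3

Sliding a length-4 window over the 20 characters (17 positions):
  position 1–4: ommo
  position 9–12: ommo
  position 17–20: ommo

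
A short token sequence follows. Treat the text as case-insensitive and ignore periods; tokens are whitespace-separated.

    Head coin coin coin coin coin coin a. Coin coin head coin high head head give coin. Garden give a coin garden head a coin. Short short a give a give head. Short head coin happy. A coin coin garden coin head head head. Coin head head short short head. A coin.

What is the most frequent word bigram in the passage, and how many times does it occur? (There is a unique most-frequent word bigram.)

"coin coin", 7 times

Bigram frequencies (highest first):
  coin coin: 7
  a coin: 5
  head coin: 4
  head head: 4
  coin head: 3
  coin garden: 3
  … (19 more, each ≤ 2)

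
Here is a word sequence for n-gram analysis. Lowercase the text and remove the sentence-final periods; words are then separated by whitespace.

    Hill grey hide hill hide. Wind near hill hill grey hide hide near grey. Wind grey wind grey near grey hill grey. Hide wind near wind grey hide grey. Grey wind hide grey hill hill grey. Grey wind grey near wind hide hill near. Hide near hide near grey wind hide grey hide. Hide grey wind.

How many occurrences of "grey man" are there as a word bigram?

Scanning the 55 overlapping bigram windows for "grey man":
  (none found)

0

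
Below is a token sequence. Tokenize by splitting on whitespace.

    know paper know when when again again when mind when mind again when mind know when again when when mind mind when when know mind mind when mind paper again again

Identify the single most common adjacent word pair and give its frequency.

Bigram frequencies (highest first):
  when mind: 5
  when when: 3
  again when: 3
  mind when: 3
  know when: 2
  when again: 2
  … (10 more, each ≤ 2)

"when mind", 5 times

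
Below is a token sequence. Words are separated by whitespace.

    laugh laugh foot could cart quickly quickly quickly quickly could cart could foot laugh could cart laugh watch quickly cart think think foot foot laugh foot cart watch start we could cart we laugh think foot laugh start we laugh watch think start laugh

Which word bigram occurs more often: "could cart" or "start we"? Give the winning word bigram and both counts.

"could cart" (4 vs 2)

"could cart": 4 occurrences
"start we": 2 occurrences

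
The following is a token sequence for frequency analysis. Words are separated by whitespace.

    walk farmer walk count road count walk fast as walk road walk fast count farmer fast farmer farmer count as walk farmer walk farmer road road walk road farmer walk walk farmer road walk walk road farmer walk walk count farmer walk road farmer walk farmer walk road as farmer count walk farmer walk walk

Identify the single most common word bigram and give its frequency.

Bigram frequencies (highest first):
  farmer walk: 8
  walk farmer: 6
  walk road: 5
  walk walk: 4
  road walk: 3
  road farmer: 3
  … (18 more, each ≤ 2)

"farmer walk", 8 times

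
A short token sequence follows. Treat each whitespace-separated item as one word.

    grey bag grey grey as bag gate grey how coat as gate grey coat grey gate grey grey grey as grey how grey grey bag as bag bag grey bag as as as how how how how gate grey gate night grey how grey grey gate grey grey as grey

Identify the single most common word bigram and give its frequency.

"grey grey", 6 times

Bigram frequencies (highest first):
  grey grey: 6
  gate grey: 5
  grey bag: 3
  grey as: 3
  grey how: 3
  grey gate: 3
  … (18 more, each ≤ 3)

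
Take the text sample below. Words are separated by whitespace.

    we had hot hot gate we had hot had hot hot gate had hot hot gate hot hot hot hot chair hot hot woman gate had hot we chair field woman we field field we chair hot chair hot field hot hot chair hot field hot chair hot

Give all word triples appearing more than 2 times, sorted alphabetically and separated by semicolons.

had hot hot; hot chair hot; hot hot gate

Trigram counts meeting the condition (more than 2 times):
  had hot hot: 3
  hot chair hot: 4
  hot hot gate: 3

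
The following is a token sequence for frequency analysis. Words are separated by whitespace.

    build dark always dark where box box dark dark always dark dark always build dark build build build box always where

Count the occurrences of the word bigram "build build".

Scanning the 20 overlapping bigram windows for "build build":
  position 16–17: build build
  position 17–18: build build

2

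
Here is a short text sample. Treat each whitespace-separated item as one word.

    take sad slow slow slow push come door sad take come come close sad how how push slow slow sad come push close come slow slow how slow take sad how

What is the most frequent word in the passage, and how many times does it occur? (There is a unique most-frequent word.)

Unigram frequencies (highest first):
  slow: 8
  sad: 5
  come: 5
  how: 4
  take: 3
  push: 3
  … (2 more, each ≤ 2)

"slow", 8 times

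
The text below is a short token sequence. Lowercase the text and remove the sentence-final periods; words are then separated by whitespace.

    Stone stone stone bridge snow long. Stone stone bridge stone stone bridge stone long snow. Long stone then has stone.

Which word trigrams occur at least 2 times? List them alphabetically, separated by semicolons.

Trigram counts meeting the condition (at least 2 times):
  snow long stone: 2
  stone bridge stone: 2
  stone stone bridge: 3

snow long stone; stone bridge stone; stone stone bridge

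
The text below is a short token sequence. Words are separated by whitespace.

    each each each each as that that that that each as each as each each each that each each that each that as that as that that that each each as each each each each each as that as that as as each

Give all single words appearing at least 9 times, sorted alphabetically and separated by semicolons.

as; each; that

Unigram counts meeting the condition (at least 9 times):
  as: 10
  each: 20
  that: 13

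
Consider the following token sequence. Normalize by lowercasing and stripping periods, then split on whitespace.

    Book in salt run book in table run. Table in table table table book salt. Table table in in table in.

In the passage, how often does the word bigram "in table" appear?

Scanning the 20 overlapping bigram windows for "in table":
  position 6–7: in table
  position 10–11: in table
  position 19–20: in table

3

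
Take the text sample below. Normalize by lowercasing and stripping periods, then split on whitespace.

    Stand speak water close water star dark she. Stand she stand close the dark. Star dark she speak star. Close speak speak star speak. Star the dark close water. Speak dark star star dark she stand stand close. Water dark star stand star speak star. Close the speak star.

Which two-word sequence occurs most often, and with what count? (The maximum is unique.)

Bigram frequencies (highest first):
  speak star: 5
  close water: 3
  star dark: 3
  dark she: 3
  she stand: 3
  dark star: 3
  … (23 more, each ≤ 2)

"speak star", 5 times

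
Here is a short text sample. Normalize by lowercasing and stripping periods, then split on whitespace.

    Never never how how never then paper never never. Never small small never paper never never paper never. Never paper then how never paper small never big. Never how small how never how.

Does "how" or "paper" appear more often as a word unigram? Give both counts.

"how": 6 occurrences
"paper": 5 occurrences

"how" (6 vs 5)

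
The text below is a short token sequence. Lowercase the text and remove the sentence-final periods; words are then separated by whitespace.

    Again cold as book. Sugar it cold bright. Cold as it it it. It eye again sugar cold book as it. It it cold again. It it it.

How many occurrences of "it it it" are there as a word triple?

Scanning the 26 overlapping trigram windows for "it it it":
  position 11–13: it it it
  position 12–14: it it it
  position 21–23: it it it
  position 26–28: it it it

4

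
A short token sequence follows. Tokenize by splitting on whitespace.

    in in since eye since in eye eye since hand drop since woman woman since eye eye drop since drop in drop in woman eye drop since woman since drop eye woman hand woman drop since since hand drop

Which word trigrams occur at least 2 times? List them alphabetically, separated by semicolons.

Trigram counts meeting the condition (at least 2 times):
  drop since woman: 2
  eye drop since: 2
  since hand drop: 2

drop since woman; eye drop since; since hand drop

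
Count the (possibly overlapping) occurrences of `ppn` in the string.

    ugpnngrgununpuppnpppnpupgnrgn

2

Sliding a length-3 window over the 29 characters (27 positions):
  position 15–17: ppn
  position 19–21: ppn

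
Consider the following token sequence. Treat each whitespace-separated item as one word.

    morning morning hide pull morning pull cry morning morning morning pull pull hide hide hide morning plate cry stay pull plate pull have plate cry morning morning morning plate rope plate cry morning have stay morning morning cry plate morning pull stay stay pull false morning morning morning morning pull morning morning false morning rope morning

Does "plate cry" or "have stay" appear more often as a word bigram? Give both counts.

"plate cry": 3 occurrences
"have stay": 1 occurrence

"plate cry" (3 vs 1)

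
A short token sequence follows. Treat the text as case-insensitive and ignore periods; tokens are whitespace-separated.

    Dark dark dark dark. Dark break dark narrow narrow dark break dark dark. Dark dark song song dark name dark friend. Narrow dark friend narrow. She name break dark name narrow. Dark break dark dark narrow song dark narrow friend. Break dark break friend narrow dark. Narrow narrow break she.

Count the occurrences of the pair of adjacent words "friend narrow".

Scanning the 49 overlapping bigram windows for "friend narrow":
  position 21–22: friend narrow
  position 24–25: friend narrow
  position 44–45: friend narrow

3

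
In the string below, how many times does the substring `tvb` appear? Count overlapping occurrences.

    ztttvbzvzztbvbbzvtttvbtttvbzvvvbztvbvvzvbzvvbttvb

Sliding a length-3 window over the 49 characters (47 positions):
  position 4–6: tvb
  position 20–22: tvb
  position 25–27: tvb
  position 34–36: tvb
  position 47–49: tvb

5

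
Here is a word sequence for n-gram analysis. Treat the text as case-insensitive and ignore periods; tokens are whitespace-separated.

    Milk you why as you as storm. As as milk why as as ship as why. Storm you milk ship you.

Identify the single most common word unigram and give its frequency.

Unigram frequencies (highest first):
  as: 7
  you: 4
  milk: 3
  why: 3
  storm: 2
  ship: 2

"as", 7 times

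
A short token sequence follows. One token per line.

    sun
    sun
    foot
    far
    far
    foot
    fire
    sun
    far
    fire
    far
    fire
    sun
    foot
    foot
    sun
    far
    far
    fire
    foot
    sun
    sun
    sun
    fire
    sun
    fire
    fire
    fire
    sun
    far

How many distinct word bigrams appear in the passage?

30 tokens → 29 bigram windows in total.
Repeated bigrams (each contributes count−1 duplicates):
  fire sun: 4
  far fire: 3
  sun far: 3
  sun sun: 3
  far far: 2
  fire fire: 2
  foot sun: 2
  sun fire: 2
  … (1 more repeated)
14 duplicate windows → 29 − 14 = 15 distinct.

15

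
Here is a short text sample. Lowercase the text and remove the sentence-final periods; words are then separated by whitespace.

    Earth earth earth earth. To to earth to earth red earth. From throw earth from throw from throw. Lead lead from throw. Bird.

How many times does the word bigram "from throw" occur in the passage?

Scanning the 22 overlapping bigram windows for "from throw":
  position 12–13: from throw
  position 15–16: from throw
  position 17–18: from throw
  position 21–22: from throw

4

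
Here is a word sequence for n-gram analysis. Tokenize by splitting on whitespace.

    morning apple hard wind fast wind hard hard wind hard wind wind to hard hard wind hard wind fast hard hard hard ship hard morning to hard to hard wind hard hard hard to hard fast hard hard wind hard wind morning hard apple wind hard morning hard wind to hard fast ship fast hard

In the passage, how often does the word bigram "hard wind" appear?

9

Scanning the 54 overlapping bigram windows for "hard wind":
  position 3–4: hard wind
  position 8–9: hard wind
  position 10–11: hard wind
  position 15–16: hard wind
  position 17–18: hard wind
  position 29–30: hard wind
  position 38–39: hard wind
  position 40–41: hard wind
  position 48–49: hard wind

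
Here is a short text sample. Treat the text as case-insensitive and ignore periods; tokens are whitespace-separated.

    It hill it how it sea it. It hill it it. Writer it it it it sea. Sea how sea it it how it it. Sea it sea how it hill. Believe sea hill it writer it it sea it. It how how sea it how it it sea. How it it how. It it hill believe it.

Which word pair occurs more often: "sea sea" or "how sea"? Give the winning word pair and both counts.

"how sea" (2 vs 1)

"sea sea": 1 occurrence
"how sea": 2 occurrences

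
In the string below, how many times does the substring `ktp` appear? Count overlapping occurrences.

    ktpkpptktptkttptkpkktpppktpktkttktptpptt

Sliding a length-3 window over the 40 characters (38 positions):
  position 1–3: ktp
  position 8–10: ktp
  position 20–22: ktp
  position 25–27: ktp
  position 33–35: ktp

5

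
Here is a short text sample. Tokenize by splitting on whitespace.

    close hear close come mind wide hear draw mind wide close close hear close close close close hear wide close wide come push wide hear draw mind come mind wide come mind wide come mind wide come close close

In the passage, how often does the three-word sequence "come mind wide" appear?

4

Scanning the 37 overlapping trigram windows for "come mind wide":
  position 4–6: come mind wide
  position 28–30: come mind wide
  position 31–33: come mind wide
  position 34–36: come mind wide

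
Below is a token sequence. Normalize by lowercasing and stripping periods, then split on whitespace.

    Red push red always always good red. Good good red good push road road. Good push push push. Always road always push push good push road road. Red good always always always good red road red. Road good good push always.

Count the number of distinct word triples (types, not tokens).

41 tokens → 39 trigram windows in total.
Repeated trigrams (each contributes count−1 duplicates):
  always always good: 2
  always good red: 2
  good push road: 2
  good red good: 2
  push road road: 2
5 duplicate windows → 39 − 5 = 34 distinct.

34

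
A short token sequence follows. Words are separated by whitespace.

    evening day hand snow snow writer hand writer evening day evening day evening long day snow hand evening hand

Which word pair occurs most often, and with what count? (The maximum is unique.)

Bigram frequencies (highest first):
  evening day: 3
  day evening: 2
  day hand: 1
  hand snow: 1
  snow snow: 1
  snow writer: 1
  … (9 more, each ≤ 1)

"evening day", 3 times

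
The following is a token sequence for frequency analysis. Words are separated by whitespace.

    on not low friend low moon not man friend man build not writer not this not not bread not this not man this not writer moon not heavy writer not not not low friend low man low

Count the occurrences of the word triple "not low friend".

2

Scanning the 35 overlapping trigram windows for "not low friend":
  position 2–4: not low friend
  position 32–34: not low friend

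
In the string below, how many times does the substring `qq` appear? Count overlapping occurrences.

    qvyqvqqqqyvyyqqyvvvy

Sliding a length-2 window over the 20 characters (19 positions):
  position 6–7: qq
  position 7–8: qq
  position 8–9: qq
  position 14–15: qq

4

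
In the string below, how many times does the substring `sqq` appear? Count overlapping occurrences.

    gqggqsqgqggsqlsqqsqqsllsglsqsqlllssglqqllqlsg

Sliding a length-3 window over the 45 characters (43 positions):
  position 15–17: sqq
  position 18–20: sqq

2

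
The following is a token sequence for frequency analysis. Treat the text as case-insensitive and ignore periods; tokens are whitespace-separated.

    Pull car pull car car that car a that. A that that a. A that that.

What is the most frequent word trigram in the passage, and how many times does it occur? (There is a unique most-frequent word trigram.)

"a that that", 2 times

Trigram frequencies (highest first):
  a that that: 2
  pull car pull: 1
  car pull car: 1
  pull car car: 1
  car car that: 1
  car that car: 1
  … (7 more, each ≤ 1)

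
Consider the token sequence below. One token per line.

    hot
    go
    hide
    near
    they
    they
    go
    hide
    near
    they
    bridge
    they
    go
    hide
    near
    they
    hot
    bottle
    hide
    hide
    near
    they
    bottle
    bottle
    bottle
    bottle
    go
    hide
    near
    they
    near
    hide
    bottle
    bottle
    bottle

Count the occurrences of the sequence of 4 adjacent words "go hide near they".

Scanning the 32 overlapping 4-gram windows for "go hide near they":
  position 2–5: go hide near they
  position 7–10: go hide near they
  position 13–16: go hide near they
  position 27–30: go hide near they

4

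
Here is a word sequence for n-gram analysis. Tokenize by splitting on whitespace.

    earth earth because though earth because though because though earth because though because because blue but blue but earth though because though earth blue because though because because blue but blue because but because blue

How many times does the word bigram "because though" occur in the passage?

Scanning the 34 overlapping bigram windows for "because though":
  position 3–4: because though
  position 6–7: because though
  position 8–9: because though
  position 11–12: because though
  position 21–22: because though
  position 25–26: because though

6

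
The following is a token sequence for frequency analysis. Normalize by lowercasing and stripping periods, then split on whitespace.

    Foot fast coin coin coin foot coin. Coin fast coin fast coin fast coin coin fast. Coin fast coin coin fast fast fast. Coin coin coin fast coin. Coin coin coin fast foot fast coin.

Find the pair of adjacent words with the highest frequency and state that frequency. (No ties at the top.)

Bigram frequencies (highest first):
  coin coin: 10
  fast coin: 9
  coin fast: 8
  foot fast: 2
  fast fast: 2
  coin foot: 1
  … (2 more, each ≤ 1)

"coin coin", 10 times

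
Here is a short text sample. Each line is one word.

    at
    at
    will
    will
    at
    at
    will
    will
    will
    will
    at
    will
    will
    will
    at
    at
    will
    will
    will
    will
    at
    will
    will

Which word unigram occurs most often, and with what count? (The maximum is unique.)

Unigram frequencies (highest first):
  will: 15
  at: 8

"will", 15 times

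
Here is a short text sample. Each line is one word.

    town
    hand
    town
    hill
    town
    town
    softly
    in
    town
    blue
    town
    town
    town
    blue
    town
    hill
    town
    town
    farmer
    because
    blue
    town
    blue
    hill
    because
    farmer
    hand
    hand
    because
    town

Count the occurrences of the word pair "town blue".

Scanning the 29 overlapping bigram windows for "town blue":
  position 9–10: town blue
  position 13–14: town blue
  position 22–23: town blue

3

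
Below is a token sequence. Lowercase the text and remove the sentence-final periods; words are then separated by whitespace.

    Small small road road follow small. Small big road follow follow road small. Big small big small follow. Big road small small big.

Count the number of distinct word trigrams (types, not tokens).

19

23 tokens → 21 trigram windows in total.
Repeated trigrams (each contributes count−1 duplicates):
  small big small: 2
  small small big: 2
2 duplicate windows → 21 − 2 = 19 distinct.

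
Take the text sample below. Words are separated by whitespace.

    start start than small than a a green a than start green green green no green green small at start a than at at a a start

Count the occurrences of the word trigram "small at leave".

0

Scanning the 25 overlapping trigram windows for "small at leave":
  (none found)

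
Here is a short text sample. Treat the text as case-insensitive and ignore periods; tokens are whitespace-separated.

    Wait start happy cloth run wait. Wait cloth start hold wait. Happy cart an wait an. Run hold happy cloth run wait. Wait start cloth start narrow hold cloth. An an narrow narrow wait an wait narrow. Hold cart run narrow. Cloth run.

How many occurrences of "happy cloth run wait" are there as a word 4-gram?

Scanning the 40 overlapping 4-gram windows for "happy cloth run wait":
  position 3–6: happy cloth run wait
  position 19–22: happy cloth run wait

2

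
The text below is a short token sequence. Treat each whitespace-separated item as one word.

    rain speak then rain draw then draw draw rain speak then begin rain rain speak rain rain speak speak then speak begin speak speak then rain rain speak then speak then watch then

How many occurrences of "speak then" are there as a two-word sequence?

Scanning the 32 overlapping bigram windows for "speak then":
  position 2–3: speak then
  position 10–11: speak then
  position 19–20: speak then
  position 24–25: speak then
  position 28–29: speak then
  position 30–31: speak then

6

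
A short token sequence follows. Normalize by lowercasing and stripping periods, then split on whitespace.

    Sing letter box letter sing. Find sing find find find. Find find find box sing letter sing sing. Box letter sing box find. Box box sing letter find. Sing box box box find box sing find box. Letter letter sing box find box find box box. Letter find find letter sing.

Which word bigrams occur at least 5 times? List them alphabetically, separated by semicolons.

Bigram counts meeting the condition (at least 5 times):
  find box: 6
  find find: 6
  letter sing: 5

find box; find find; letter sing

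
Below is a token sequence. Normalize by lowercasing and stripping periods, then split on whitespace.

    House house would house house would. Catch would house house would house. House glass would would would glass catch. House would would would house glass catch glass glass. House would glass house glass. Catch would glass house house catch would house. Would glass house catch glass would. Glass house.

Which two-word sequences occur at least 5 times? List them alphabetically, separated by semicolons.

Bigram counts meeting the condition (at least 5 times):
  glass house: 5
  house house: 5
  house would: 6
  would glass: 5
  would house: 5

glass house; house house; house would; would glass; would house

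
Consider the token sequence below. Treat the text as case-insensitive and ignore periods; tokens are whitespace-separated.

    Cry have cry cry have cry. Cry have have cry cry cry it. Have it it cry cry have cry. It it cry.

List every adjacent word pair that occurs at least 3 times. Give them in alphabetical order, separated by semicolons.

Bigram counts meeting the condition (at least 3 times):
  cry cry: 5
  cry have: 4
  have cry: 4

cry cry; cry have; have cry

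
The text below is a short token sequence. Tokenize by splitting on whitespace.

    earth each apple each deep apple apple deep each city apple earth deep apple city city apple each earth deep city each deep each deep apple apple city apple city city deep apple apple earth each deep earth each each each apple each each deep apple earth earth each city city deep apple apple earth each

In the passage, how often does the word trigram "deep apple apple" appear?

Scanning the 54 overlapping trigram windows for "deep apple apple":
  position 5–7: deep apple apple
  position 25–27: deep apple apple
  position 32–34: deep apple apple
  position 52–54: deep apple apple

4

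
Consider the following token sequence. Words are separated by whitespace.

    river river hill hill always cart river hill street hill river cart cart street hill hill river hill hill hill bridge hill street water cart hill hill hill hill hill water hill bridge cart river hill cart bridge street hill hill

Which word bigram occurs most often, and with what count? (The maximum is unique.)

Bigram frequencies (highest first):
  hill hill: 9
  river hill: 4
  street hill: 3
  cart river: 2
  hill street: 2
  hill river: 2
  … (17 more, each ≤ 2)

"hill hill", 9 times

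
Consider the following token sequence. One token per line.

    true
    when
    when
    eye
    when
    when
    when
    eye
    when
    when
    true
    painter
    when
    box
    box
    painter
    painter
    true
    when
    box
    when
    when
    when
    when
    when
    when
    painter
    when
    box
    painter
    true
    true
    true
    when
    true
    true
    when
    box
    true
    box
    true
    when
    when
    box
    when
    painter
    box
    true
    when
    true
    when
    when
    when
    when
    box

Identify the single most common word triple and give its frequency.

Trigram frequencies (highest first):
  when when when: 7
  true when when: 3
  when when eye: 2
  when eye when: 2
  eye when when: 2
  painter when box: 2
  … (29 more, each ≤ 2)

"when when when", 7 times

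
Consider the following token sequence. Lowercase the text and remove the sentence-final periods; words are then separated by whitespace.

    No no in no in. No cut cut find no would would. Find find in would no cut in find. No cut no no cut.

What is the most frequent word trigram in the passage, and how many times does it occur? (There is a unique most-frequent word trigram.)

"no in no", 2 times

Trigram frequencies (highest first):
  no in no: 2
  no no in: 1
  in no in: 1
  in no cut: 1
  no cut cut: 1
  cut cut find: 1
  … (16 more, each ≤ 1)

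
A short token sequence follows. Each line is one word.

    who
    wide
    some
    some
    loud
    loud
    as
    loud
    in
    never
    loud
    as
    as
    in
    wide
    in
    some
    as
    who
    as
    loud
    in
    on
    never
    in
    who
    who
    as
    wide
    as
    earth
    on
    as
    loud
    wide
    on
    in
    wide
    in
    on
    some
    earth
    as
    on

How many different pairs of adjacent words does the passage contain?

35

44 tokens → 43 bigram windows in total.
Repeated bigrams (each contributes count−1 duplicates):
  as loud: 3
  in on: 2
  in wide: 2
  loud as: 2
  loud in: 2
  who as: 2
  wide in: 2
8 duplicate windows → 43 − 8 = 35 distinct.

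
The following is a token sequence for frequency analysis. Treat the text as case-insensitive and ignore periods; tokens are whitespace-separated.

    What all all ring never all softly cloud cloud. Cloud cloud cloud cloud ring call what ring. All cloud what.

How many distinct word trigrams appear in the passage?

15

20 tokens → 18 trigram windows in total.
Repeated trigrams (each contributes count−1 duplicates):
  cloud cloud cloud: 4
3 duplicate windows → 18 − 3 = 15 distinct.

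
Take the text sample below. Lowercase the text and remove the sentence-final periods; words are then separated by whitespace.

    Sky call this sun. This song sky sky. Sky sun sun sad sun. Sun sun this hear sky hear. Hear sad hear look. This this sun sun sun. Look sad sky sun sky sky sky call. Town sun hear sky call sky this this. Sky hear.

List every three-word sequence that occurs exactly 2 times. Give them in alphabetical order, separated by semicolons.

sky sky sky; sun sun sun

Trigram counts meeting the condition (exactly 2 times):
  sky sky sky: 2
  sun sun sun: 2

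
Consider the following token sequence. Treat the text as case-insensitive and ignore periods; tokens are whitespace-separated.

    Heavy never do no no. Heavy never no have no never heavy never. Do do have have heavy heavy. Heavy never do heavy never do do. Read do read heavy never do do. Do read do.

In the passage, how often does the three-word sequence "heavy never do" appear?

5

Scanning the 34 overlapping trigram windows for "heavy never do":
  position 1–3: heavy never do
  position 12–14: heavy never do
  position 20–22: heavy never do
  position 23–25: heavy never do
  position 30–32: heavy never do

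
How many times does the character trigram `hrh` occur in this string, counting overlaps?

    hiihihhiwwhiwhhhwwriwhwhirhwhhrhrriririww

Sliding a length-3 window over the 41 characters (39 positions):
  position 30–32: hrh

1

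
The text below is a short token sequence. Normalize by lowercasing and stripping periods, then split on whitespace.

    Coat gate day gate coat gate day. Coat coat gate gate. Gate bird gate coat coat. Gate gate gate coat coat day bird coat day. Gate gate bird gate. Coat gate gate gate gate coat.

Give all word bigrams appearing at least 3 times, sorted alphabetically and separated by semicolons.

coat coat; coat gate; gate coat; gate gate

Bigram counts meeting the condition (at least 3 times):
  coat coat: 3
  coat gate: 5
  gate coat: 5
  gate gate: 8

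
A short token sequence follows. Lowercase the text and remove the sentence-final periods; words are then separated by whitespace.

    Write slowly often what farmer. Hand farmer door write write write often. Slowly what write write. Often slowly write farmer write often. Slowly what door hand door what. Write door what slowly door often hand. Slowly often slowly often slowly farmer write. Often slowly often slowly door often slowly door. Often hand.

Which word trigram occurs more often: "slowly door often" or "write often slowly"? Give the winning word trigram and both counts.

"write often slowly" (4 vs 3)

"slowly door often": 3 occurrences
"write often slowly": 4 occurrences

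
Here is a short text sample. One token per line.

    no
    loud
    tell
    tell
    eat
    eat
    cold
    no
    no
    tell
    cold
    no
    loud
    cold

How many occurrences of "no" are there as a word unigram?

4

Scanning the 14 tokens for "no":
  position 1: no
  position 8: no
  position 9: no
  position 12: no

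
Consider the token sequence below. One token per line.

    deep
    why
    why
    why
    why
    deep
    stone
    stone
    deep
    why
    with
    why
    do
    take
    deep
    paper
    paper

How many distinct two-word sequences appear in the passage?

13

17 tokens → 16 bigram windows in total.
Repeated bigrams (each contributes count−1 duplicates):
  why why: 3
  deep why: 2
3 duplicate windows → 16 − 3 = 13 distinct.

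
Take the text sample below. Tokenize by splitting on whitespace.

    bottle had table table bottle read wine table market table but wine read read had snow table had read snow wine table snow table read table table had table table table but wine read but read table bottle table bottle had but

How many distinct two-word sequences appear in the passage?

42 tokens → 41 bigram windows in total.
Repeated bigrams (each contributes count−1 duplicates):
  table table: 4
  table bottle: 3
  bottle had: 2
  but wine: 2
  had table: 2
  read table: 2
  snow table: 2
  table but: 2
  … (3 more repeated)
14 duplicate windows → 41 − 14 = 27 distinct.

27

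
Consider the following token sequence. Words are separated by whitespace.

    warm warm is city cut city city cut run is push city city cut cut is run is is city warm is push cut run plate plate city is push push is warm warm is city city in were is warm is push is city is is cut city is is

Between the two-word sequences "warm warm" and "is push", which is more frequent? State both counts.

"is push" (4 vs 2)

"warm warm": 2 occurrences
"is push": 4 occurrences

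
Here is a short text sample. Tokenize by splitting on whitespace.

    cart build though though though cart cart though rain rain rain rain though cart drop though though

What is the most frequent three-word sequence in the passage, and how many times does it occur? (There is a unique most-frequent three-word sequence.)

"rain rain rain", 2 times

Trigram frequencies (highest first):
  rain rain rain: 2
  cart build though: 1
  build though though: 1
  though though though: 1
  though though cart: 1
  though cart cart: 1
  … (8 more, each ≤ 1)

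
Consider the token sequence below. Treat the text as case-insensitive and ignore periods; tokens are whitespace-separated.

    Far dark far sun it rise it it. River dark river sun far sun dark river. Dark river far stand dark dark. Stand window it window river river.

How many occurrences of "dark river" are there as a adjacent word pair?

Scanning the 27 overlapping bigram windows for "dark river":
  position 10–11: dark river
  position 15–16: dark river
  position 17–18: dark river

3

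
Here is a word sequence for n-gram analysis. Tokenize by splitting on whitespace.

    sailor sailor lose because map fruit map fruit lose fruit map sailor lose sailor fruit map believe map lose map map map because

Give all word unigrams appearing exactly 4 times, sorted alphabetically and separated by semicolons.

Unigram counts meeting the condition (exactly 4 times):
  fruit: 4
  lose: 4
  sailor: 4

fruit; lose; sailor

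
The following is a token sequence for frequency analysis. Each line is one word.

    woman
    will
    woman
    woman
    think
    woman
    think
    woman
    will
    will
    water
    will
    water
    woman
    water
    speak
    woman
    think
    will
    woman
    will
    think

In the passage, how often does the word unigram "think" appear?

Scanning the 22 tokens for "think":
  position 5: think
  position 7: think
  position 18: think
  position 22: think

4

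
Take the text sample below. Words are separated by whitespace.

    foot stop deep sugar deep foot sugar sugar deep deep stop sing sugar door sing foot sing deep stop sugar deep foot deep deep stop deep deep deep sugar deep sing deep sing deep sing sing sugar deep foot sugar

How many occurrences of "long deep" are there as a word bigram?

0

Scanning the 39 overlapping bigram windows for "long deep":
  (none found)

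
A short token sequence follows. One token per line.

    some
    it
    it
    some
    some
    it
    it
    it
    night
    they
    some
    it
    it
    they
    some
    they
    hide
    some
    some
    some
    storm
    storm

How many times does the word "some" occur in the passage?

8

Scanning the 22 tokens for "some":
  position 1: some
  position 4: some
  position 5: some
  position 11: some
  position 15: some
  position 18: some
  position 19: some
  position 20: some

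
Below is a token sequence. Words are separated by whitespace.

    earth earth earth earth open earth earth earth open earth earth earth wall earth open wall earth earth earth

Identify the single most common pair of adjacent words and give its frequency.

"earth earth", 9 times

Bigram frequencies (highest first):
  earth earth: 9
  earth open: 3
  open earth: 2
  wall earth: 2
  earth wall: 1
  open wall: 1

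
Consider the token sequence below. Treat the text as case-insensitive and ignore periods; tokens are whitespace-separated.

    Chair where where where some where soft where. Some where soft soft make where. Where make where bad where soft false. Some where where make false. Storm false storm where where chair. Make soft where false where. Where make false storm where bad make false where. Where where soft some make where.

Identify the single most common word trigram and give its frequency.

Trigram frequencies (highest first):
  where where make: 3
  where where where: 2
  where some where: 2
  some where soft: 2
  where make false: 2
  make false storm: 2
  … (35 more, each ≤ 2)

"where where make", 3 times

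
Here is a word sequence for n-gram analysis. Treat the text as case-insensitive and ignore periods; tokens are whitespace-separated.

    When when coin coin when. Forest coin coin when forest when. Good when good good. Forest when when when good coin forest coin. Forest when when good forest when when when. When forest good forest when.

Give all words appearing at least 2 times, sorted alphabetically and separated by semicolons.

Unigram counts meeting the condition (at least 2 times):
  coin: 6
  forest: 8
  good: 6
  when: 16

coin; forest; good; when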